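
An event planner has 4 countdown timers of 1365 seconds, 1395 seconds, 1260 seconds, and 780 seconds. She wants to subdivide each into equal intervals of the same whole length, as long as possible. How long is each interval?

The interval must divide each timer length; the longest such is the gcd.
1365 = 3 × 5 × 7 × 13
1395 = 3^2 × 5 × 31
1260 = 2^2 × 3^2 × 5 × 7
780 = 2^2 × 3 × 5 × 13
gcd(1365, 1395, 1260, 780) = 3 × 5 = 15.

15 seconds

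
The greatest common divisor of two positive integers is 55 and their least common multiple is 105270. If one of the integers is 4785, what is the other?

For two integers, gcd × lcm = product, so the other is (55 × 105270) / 4785 = 5789850 / 4785 = 1210.

1210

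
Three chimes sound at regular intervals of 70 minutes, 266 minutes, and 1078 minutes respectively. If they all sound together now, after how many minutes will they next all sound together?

They coincide at every common multiple of the periods; the first is the LCM.
70 = 2 × 5 × 7
266 = 2 × 7 × 19
1078 = 2 × 7^2 × 11
LCM(70, 266, 1078) = 2 × 5 × 7^2 × 11 × 19 = 102410.

102410 minutes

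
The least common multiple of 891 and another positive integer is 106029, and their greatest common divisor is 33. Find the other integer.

3927

gcd × lcm = product of the two integers, so the other integer is (33 × 106029) / 891 = 3927.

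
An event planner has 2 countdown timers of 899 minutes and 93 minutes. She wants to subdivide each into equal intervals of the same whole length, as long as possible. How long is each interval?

By the Euclidean algorithm:
899 = 9 × 93 + 62
93 = 1 × 62 + 31
62 = 2 × 31 + 0
gcd(899, 93) = 31.

31 minutes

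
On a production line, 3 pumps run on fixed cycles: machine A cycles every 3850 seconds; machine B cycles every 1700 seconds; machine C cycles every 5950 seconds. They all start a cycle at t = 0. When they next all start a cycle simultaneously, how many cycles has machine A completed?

The first common completion time is the LCM of the periods.
3850 = 2 × 5^2 × 7 × 11
1700 = 2^2 × 5^2 × 17
5950 = 2 × 5^2 × 7 × 17
LCM(3850, 1700, 5950) = 2^2 × 5^2 × 7 × 11 × 17 = 130900.
Cycles for period 3850: 130900 / 3850 = 34.

34 cycles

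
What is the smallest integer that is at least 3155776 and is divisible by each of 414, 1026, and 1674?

3657690

The integer must be a common multiple of 414, 1026, and 1674, so a multiple of their LCM.
414 = 2 × 3^2 × 23
1026 = 2 × 3^3 × 19
1674 = 2 × 3^3 × 31
LCM(414, 1026, 1674) = 2 × 3^3 × 19 × 23 × 31 = 731538.
Smallest multiple of 731538 that is ≥ 3155776: ⌈3155776/731538⌉ × 731538 = 5 × 731538 = 3657690.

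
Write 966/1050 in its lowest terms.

966 = 2 × 3 × 7 × 23
1050 = 2 × 3 × 5^2 × 7
gcd(966, 1050) = 2 × 3 × 7 = 42.
Divide numerator and denominator by 42: 966/1050 = 23/25.

23/25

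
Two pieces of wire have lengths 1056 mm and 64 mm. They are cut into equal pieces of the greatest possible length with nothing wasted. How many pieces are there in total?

35

Piece length = gcd(1056, 64).
1056 = 2^5 × 3 × 11
64 = 2^6
gcd(1056, 64) = 2^5 = 32.
Total pieces = 1056/32 + 64/32 = 33 + 2 = 35.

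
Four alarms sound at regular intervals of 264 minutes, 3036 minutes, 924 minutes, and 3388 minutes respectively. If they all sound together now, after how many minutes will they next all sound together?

They coincide at every common multiple of the periods; the first is the LCM.
264 = 2^3 × 3 × 11
3036 = 2^2 × 3 × 11 × 23
924 = 2^2 × 3 × 7 × 11
3388 = 2^2 × 7 × 11^2
LCM(264, 3036, 924, 3388) = 2^3 × 3 × 7 × 11^2 × 23 = 467544.

467544 minutes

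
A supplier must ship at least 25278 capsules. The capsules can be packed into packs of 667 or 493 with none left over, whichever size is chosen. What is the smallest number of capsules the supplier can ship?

The number of capsules must be a common multiple of 667 and 493, so a multiple of their LCM.
667 = 23 × 29
493 = 17 × 29
LCM(667, 493) = 17 × 23 × 29 = 11339.
Smallest multiple of 11339 that is ≥ 25278: ⌈25278/11339⌉ × 11339 = 3 × 11339 = 34017.

34017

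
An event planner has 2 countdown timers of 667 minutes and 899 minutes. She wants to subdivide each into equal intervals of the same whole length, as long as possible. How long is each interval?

By the Euclidean algorithm:
899 = 1 × 667 + 232
667 = 2 × 232 + 203
232 = 1 × 203 + 29
203 = 7 × 29 + 0
gcd(667, 899) = 29.

29 minutes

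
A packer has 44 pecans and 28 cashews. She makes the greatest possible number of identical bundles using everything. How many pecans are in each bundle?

11

Number of bundles = gcd(44, 28).
44 = 2^2 × 11
28 = 2^2 × 7
gcd(44, 28) = 2^2 = 4.
pecans per bundle = 44 / 4 = 11.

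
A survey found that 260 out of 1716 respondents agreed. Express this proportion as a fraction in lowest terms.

260 = 2^2 × 5 × 13
1716 = 2^2 × 3 × 11 × 13
gcd(260, 1716) = 2^2 × 13 = 52.
Divide numerator and denominator by 52: 260/1716 = 5/33.

5/33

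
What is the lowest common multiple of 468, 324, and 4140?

484380

468 = 2^2 × 3^2 × 13
324 = 2^2 × 3^4
4140 = 2^2 × 3^2 × 5 × 23
LCM(468, 324, 4140) = 2^2 × 3^4 × 5 × 13 × 23 = 484380.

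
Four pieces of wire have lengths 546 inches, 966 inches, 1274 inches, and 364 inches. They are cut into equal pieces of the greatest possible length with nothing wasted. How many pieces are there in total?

225

Piece length = gcd(546, 966, 1274, 364).
546 = 2 × 3 × 7 × 13
966 = 2 × 3 × 7 × 23
1274 = 2 × 7^2 × 13
364 = 2^2 × 7 × 13
gcd(546, 966, 1274, 364) = 2 × 7 = 14.
Total pieces = 546/14 + 966/14 + 1274/14 + 364/14 = 39 + 69 + 91 + 26 = 225.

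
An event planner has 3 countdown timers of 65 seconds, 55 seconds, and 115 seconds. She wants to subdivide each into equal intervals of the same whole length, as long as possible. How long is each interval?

The interval must divide each timer length; the longest such is the gcd.
65 = 5 × 13
55 = 5 × 11
115 = 5 × 23
gcd(65, 55, 115) = 5.

5 seconds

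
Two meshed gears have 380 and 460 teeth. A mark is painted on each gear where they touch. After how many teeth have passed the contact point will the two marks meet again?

The first simultaneous occurrence is after LCM of the individual periods.
380 = 2^2 × 5 × 19
460 = 2^2 × 5 × 23
LCM(380, 460) = 2^2 × 5 × 19 × 23 = 8740.

8740 teeth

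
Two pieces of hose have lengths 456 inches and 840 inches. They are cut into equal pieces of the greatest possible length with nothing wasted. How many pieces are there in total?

Piece length = gcd(456, 840).
456 = 2^3 × 3 × 19
840 = 2^3 × 3 × 5 × 7
gcd(456, 840) = 2^3 × 3 = 24.
Total pieces = 456/24 + 840/24 = 19 + 35 = 54.

54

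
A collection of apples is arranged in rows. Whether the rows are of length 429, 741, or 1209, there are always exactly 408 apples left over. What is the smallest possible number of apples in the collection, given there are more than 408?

253089

N − 408 must be a common multiple of 429, 741, and 1209.
429 = 3 × 11 × 13
741 = 3 × 13 × 19
1209 = 3 × 13 × 31
LCM(429, 741, 1209) = 3 × 11 × 13 × 19 × 31 = 252681.
Smallest N > 408 is LCM + 408 = 252681 + 408 = 253089.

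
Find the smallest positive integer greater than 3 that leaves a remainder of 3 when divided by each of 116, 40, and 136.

19723

N − 3 must be a common multiple of 116, 40, and 136.
116 = 2^2 × 29
40 = 2^3 × 5
136 = 2^3 × 17
LCM(116, 40, 136) = 2^3 × 5 × 17 × 29 = 19720.
Smallest N > 3 is LCM + 3 = 19720 + 3 = 19723.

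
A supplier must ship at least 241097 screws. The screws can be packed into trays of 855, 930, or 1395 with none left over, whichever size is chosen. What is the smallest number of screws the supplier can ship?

The number of screws must be a common multiple of 855, 930, and 1395, so a multiple of their LCM.
855 = 3^2 × 5 × 19
930 = 2 × 3 × 5 × 31
1395 = 3^2 × 5 × 31
LCM(855, 930, 1395) = 2 × 3^2 × 5 × 19 × 31 = 53010.
Smallest multiple of 53010 that is ≥ 241097: ⌈241097/53010⌉ × 53010 = 5 × 53010 = 265050.

265050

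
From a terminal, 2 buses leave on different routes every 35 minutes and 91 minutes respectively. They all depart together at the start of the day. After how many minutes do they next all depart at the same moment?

455 minutes

The first simultaneous occurrence is after LCM of the individual periods.
35 = 5 × 7
91 = 7 × 13
LCM(35, 91) = 5 × 7 × 13 = 455.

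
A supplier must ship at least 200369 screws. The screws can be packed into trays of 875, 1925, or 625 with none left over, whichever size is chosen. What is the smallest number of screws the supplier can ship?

240625

The number of screws must be a common multiple of 875, 1925, and 625, so a multiple of their LCM.
875 = 5^3 × 7
1925 = 5^2 × 7 × 11
625 = 5^4
LCM(875, 1925, 625) = 5^4 × 7 × 11 = 48125.
Smallest multiple of 48125 that is ≥ 200369: ⌈200369/48125⌉ × 48125 = 5 × 48125 = 240625.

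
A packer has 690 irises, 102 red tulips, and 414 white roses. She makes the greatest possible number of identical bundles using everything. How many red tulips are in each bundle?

Number of bundles = gcd(690, 102, 414).
690 = 2 × 3 × 5 × 23
102 = 2 × 3 × 17
414 = 2 × 3^2 × 23
gcd(690, 102, 414) = 2 × 3 = 6.
red tulips per bundle = 102 / 6 = 17.

17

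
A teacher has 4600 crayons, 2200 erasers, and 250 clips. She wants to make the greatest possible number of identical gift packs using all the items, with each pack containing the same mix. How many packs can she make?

50 packs

The pack count must divide each quantity, so the greatest is gcd(4600, 2200, 250).
4600 = 2^3 × 5^2 × 23
2200 = 2^3 × 5^2 × 11
250 = 2 × 5^3
gcd(4600, 2200, 250) = 2 × 5^2 = 50.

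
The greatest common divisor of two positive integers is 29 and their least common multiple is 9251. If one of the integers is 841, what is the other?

319

For two integers, gcd × lcm = product, so the other is (29 × 9251) / 841 = 268279 / 841 = 319.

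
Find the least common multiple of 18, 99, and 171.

18 = 2 × 3^2
99 = 3^2 × 11
171 = 3^2 × 19
LCM(18, 99, 171) = 2 × 3^2 × 11 × 19 = 3762.

3762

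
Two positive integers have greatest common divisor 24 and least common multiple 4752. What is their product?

114048

For any two positive integers, gcd × lcm = product = 24 × 4752 = 114048.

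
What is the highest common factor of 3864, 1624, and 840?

56

3864 = 2^3 × 3 × 7 × 23
1624 = 2^3 × 7 × 29
840 = 2^3 × 3 × 5 × 7
gcd(3864, 1624, 840) = 2^3 × 7 = 56.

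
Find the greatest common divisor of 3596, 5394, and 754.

58

3596 = 2^2 × 29 × 31
5394 = 2 × 3 × 29 × 31
754 = 2 × 13 × 29
gcd(3596, 5394, 754) = 2 × 29 = 58.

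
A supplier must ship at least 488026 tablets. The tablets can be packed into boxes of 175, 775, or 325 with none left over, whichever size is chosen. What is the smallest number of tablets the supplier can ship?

The number of tablets must be a common multiple of 175, 775, and 325, so a multiple of their LCM.
175 = 5^2 × 7
775 = 5^2 × 31
325 = 5^2 × 13
LCM(175, 775, 325) = 5^2 × 7 × 13 × 31 = 70525.
Smallest multiple of 70525 that is ≥ 488026: ⌈488026/70525⌉ × 70525 = 7 × 70525 = 493675.

493675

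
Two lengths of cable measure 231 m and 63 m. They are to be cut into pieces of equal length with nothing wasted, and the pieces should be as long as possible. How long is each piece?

By the Euclidean algorithm:
231 = 3 × 63 + 42
63 = 1 × 42 + 21
42 = 2 × 21 + 0
gcd(231, 63) = 21.

21 m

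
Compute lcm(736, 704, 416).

210496

736 = 2^5 × 23
704 = 2^6 × 11
416 = 2^5 × 13
LCM(736, 704, 416) = 2^6 × 11 × 13 × 23 = 210496.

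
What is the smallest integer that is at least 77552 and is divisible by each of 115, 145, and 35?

The integer must be a common multiple of 115, 145, and 35, so a multiple of their LCM.
115 = 5 × 23
145 = 5 × 29
35 = 5 × 7
LCM(115, 145, 35) = 5 × 7 × 23 × 29 = 23345.
Smallest multiple of 23345 that is ≥ 77552: ⌈77552/23345⌉ × 23345 = 4 × 23345 = 93380.

93380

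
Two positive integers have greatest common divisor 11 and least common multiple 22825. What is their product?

For any two positive integers, gcd × lcm = product = 11 × 22825 = 251075.

251075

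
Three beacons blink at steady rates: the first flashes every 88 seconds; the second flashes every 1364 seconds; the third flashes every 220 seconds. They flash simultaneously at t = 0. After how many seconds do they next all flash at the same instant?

13640 seconds

The first simultaneous occurrence is after LCM of the individual periods.
88 = 2^3 × 11
1364 = 2^2 × 11 × 31
220 = 2^2 × 5 × 11
LCM(88, 1364, 220) = 2^3 × 5 × 11 × 31 = 13640.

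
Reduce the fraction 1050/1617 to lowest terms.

1050 = 2 × 3 × 5^2 × 7
1617 = 3 × 7^2 × 11
gcd(1050, 1617) = 3 × 7 = 21.
Divide numerator and denominator by 21: 1050/1617 = 50/77.

50/77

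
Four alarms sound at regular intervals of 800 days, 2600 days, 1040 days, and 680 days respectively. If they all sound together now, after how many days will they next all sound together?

They coincide at every common multiple of the periods; the first is the LCM.
800 = 2^5 × 5^2
2600 = 2^3 × 5^2 × 13
1040 = 2^4 × 5 × 13
680 = 2^3 × 5 × 17
LCM(800, 2600, 1040, 680) = 2^5 × 5^2 × 13 × 17 = 176800.

176800 days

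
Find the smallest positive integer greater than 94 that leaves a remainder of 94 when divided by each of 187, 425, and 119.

N − 94 must be a common multiple of 187, 425, and 119.
187 = 11 × 17
425 = 5^2 × 17
119 = 7 × 17
LCM(187, 425, 119) = 5^2 × 7 × 11 × 17 = 32725.
Smallest N > 94 is LCM + 94 = 32725 + 94 = 32819.

32819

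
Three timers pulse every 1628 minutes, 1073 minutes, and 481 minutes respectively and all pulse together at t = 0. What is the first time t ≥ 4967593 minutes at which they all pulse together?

Joint pulses occur at multiples of LCM(1628, 1073, 481).
1628 = 2^2 × 11 × 37
1073 = 29 × 37
481 = 13 × 37
LCM(1628, 1073, 481) = 2^2 × 11 × 13 × 29 × 37 = 613756.
Smallest multiple of 613756 that is ≥ 4967593: ⌈4967593/613756⌉ × 613756 = 9 × 613756 = 5523804.

5523804 minutes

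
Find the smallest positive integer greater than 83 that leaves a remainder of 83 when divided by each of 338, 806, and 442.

178209

N − 83 must be a common multiple of 338, 806, and 442.
338 = 2 × 13^2
806 = 2 × 13 × 31
442 = 2 × 13 × 17
LCM(338, 806, 442) = 2 × 13^2 × 17 × 31 = 178126.
Smallest N > 83 is LCM + 83 = 178126 + 83 = 178209.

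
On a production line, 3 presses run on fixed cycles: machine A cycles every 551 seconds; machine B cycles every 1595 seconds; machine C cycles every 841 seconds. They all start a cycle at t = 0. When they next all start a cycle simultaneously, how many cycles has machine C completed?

They are all back at their starting positions together after one LCM of the periods.
551 = 19 × 29
1595 = 5 × 11 × 29
841 = 29^2
LCM(551, 1595, 841) = 5 × 11 × 19 × 29^2 = 878845.
Cycles for period 841: 878845 / 841 = 1045.

1045 cycles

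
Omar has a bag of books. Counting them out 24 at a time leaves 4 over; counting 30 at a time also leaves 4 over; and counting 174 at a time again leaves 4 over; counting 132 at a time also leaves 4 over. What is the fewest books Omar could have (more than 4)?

38284

N − 4 must be a common multiple of 24, 30, 174, and 132.
24 = 2^3 × 3
30 = 2 × 3 × 5
174 = 2 × 3 × 29
132 = 2^2 × 3 × 11
LCM(24, 30, 174, 132) = 2^3 × 3 × 5 × 11 × 29 = 38280.
Smallest N > 4 is LCM + 4 = 38280 + 4 = 38284.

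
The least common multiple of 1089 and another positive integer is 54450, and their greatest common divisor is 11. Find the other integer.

550

gcd × lcm = product of the two integers, so the other integer is (11 × 54450) / 1089 = 550.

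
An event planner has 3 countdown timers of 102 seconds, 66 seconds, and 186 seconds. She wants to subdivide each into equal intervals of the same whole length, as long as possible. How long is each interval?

The interval must divide each timer length; the longest such is the gcd.
102 = 2 × 3 × 17
66 = 2 × 3 × 11
186 = 2 × 3 × 31
gcd(102, 66, 186) = 2 × 3 = 6.

6 seconds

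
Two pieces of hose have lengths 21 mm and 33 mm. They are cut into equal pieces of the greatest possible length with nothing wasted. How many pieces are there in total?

18

Piece length = gcd(21, 33).
21 = 3 × 7
33 = 3 × 11
gcd(21, 33) = 3.
Total pieces = 21/3 + 33/3 = 7 + 11 = 18.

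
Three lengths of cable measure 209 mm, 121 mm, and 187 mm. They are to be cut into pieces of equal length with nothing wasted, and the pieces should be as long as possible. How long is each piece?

11 mm

The greatest length dividing all of 209, 121, and 187 is their gcd.
209 = 11 × 19
121 = 11^2
187 = 11 × 17
gcd(209, 121, 187) = 11.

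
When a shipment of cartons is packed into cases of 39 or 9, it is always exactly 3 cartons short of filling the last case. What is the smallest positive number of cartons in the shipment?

114

Being 3 short of a full case of size k means N ≡ −3 (mod k), i.e. N + 3 is a multiple of each size.
39 = 3 × 13
9 = 3^2
LCM(39, 9) = 3^2 × 13 = 117.
Smallest positive N is 117 − 3 = 114.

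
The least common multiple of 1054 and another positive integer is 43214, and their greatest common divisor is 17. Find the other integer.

gcd × lcm = product of the two integers, so the other integer is (17 × 43214) / 1054 = 697.

697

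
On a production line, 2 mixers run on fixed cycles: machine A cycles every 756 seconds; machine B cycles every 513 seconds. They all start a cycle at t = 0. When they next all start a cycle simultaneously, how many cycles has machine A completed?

19 cycles

They are all back at their starting positions together after one LCM of the periods.
756 = 2^2 × 3^3 × 7
513 = 3^3 × 19
LCM(756, 513) = 2^2 × 3^3 × 7 × 19 = 14364.
Cycles for period 756: 14364 / 756 = 19.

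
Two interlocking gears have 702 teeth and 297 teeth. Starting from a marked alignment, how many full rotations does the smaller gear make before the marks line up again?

The first common completion time is the LCM of the periods.
702 = 2 × 3^3 × 13
297 = 3^3 × 11
LCM(702, 297) = 2 × 3^3 × 11 × 13 = 7722.
Rotations for period 297: 7722 / 297 = 26.

26 rotations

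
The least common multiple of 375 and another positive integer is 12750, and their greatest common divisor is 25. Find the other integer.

gcd × lcm = product of the two integers, so the other integer is (25 × 12750) / 375 = 850.

850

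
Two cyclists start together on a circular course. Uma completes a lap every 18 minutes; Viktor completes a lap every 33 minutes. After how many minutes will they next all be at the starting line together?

They coincide at every common multiple of the periods; the first is the LCM.
18 = 2 × 3^2
33 = 3 × 11
LCM(18, 33) = 2 × 3^2 × 11 = 198.

198 minutes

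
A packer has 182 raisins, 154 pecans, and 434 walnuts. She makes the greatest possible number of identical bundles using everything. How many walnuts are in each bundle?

31

Number of bundles = gcd(182, 154, 434).
182 = 2 × 7 × 13
154 = 2 × 7 × 11
434 = 2 × 7 × 31
gcd(182, 154, 434) = 2 × 7 = 14.
walnuts per bundle = 434 / 14 = 31.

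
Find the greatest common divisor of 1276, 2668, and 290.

58

1276 = 2^2 × 11 × 29
2668 = 2^2 × 23 × 29
290 = 2 × 5 × 29
gcd(1276, 2668, 290) = 2 × 29 = 58.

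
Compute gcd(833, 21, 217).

833 = 7^2 × 17
21 = 3 × 7
217 = 7 × 31
gcd(833, 21, 217) = 7.

7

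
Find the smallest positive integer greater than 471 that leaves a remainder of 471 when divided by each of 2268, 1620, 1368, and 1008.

862311

N − 471 must be a common multiple of 2268, 1620, 1368, and 1008.
2268 = 2^2 × 3^4 × 7
1620 = 2^2 × 3^4 × 5
1368 = 2^3 × 3^2 × 19
1008 = 2^4 × 3^2 × 7
LCM(2268, 1620, 1368, 1008) = 2^4 × 3^4 × 5 × 7 × 19 = 861840.
Smallest N > 471 is LCM + 471 = 861840 + 471 = 862311.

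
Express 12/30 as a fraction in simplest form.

12 = 2^2 × 3
30 = 2 × 3 × 5
gcd(12, 30) = 2 × 3 = 6.
Divide numerator and denominator by 6: 12/30 = 2/5.

2/5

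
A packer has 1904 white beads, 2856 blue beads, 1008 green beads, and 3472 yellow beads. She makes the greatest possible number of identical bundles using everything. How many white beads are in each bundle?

Number of bundles = gcd(1904, 2856, 1008, 3472).
1904 = 2^4 × 7 × 17
2856 = 2^3 × 3 × 7 × 17
1008 = 2^4 × 3^2 × 7
3472 = 2^4 × 7 × 31
gcd(1904, 2856, 1008, 3472) = 2^3 × 7 = 56.
white beads per bundle = 1904 / 56 = 34.

34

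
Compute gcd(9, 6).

9 = 3^2
6 = 2 × 3
gcd(9, 6) = 3.

3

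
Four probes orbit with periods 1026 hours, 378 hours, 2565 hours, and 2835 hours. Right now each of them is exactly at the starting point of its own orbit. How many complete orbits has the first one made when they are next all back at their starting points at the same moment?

105 orbits

The first common completion time is the LCM of the periods.
1026 = 2 × 3^3 × 19
378 = 2 × 3^3 × 7
2565 = 3^3 × 5 × 19
2835 = 3^4 × 5 × 7
LCM(1026, 378, 2565, 2835) = 2 × 3^4 × 5 × 7 × 19 = 107730.
Orbits for period 1026: 107730 / 1026 = 105.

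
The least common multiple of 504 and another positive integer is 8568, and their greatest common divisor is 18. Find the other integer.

gcd × lcm = product of the two integers, so the other integer is (18 × 8568) / 504 = 306.

306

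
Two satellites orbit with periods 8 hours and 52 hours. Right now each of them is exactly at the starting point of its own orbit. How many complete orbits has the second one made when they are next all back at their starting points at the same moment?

2 orbits

They are all back at their starting positions together after one LCM of the periods.
8 = 2^3
52 = 2^2 × 13
LCM(8, 52) = 2^3 × 13 = 104.
Orbits for period 52: 104 / 52 = 2.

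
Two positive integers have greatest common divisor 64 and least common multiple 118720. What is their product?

7598080

For any two positive integers, gcd × lcm = product = 64 × 118720 = 7598080.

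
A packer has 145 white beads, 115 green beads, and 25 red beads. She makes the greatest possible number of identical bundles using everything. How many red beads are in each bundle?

Number of bundles = gcd(145, 115, 25).
145 = 5 × 29
115 = 5 × 23
25 = 5^2
gcd(145, 115, 25) = 5.
red beads per bundle = 25 / 5 = 5.

5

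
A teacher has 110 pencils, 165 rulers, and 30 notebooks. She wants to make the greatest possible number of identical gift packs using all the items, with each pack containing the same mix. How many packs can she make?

5 packs

The pack count must divide each quantity, so the greatest is gcd(110, 165, 30).
110 = 2 × 5 × 11
165 = 3 × 5 × 11
30 = 2 × 3 × 5
gcd(110, 165, 30) = 5.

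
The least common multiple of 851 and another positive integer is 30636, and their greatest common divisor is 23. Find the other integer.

828

gcd × lcm = product of the two integers, so the other integer is (23 × 30636) / 851 = 828.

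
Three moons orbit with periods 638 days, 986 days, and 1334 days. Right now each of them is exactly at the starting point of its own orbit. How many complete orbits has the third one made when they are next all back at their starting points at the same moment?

The first common completion time is the LCM of the periods.
638 = 2 × 11 × 29
986 = 2 × 17 × 29
1334 = 2 × 23 × 29
LCM(638, 986, 1334) = 2 × 11 × 17 × 23 × 29 = 249458.
Orbits for period 1334: 249458 / 1334 = 187.

187 orbits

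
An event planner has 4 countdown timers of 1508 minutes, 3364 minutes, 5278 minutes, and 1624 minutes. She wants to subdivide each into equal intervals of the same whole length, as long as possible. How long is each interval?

58 minutes

The interval must divide each timer length; the longest such is the gcd.
1508 = 2^2 × 13 × 29
3364 = 2^2 × 29^2
5278 = 2 × 7 × 13 × 29
1624 = 2^3 × 7 × 29
gcd(1508, 3364, 5278, 1624) = 2 × 29 = 58.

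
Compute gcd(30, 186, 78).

30 = 2 × 3 × 5
186 = 2 × 3 × 31
78 = 2 × 3 × 13
gcd(30, 186, 78) = 2 × 3 = 6.

6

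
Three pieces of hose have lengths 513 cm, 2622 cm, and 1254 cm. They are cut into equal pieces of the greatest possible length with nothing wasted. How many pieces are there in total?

Piece length = gcd(513, 2622, 1254).
513 = 3^3 × 19
2622 = 2 × 3 × 19 × 23
1254 = 2 × 3 × 11 × 19
gcd(513, 2622, 1254) = 3 × 19 = 57.
Total pieces = 513/57 + 2622/57 + 1254/57 = 9 + 46 + 22 = 77.

77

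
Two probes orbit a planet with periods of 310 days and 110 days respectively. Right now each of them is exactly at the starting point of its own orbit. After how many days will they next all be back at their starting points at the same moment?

They coincide at every common multiple of the periods; the first is the LCM.
310 = 2 × 5 × 31
110 = 2 × 5 × 11
LCM(310, 110) = 2 × 5 × 11 × 31 = 3410.

3410 days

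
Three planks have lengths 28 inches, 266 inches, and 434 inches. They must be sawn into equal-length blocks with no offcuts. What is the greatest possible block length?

This is the greatest common divisor of 28, 266, and 434.
28 = 2^2 × 7
266 = 2 × 7 × 19
434 = 2 × 7 × 31
gcd(28, 266, 434) = 2 × 7 = 14.

14 inches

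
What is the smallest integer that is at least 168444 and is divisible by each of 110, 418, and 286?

The integer must be a common multiple of 110, 418, and 286, so a multiple of their LCM.
110 = 2 × 5 × 11
418 = 2 × 11 × 19
286 = 2 × 11 × 13
LCM(110, 418, 286) = 2 × 5 × 11 × 13 × 19 = 27170.
Smallest multiple of 27170 that is ≥ 168444: ⌈168444/27170⌉ × 27170 = 7 × 27170 = 190190.

190190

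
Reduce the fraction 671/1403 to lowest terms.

11/23

671 = 11 × 61
1403 = 23 × 61
gcd(671, 1403) = 61.
Divide numerator and denominator by 61: 671/1403 = 11/23.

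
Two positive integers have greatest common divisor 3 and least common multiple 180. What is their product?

540

For any two positive integers, gcd × lcm = product = 3 × 180 = 540.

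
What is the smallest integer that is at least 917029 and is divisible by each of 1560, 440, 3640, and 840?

The integer must be a common multiple of 1560, 440, 3640, and 840, so a multiple of their LCM.
1560 = 2^3 × 3 × 5 × 13
440 = 2^3 × 5 × 11
3640 = 2^3 × 5 × 7 × 13
840 = 2^3 × 3 × 5 × 7
LCM(1560, 440, 3640, 840) = 2^3 × 3 × 5 × 7 × 11 × 13 = 120120.
Smallest multiple of 120120 that is ≥ 917029: ⌈917029/120120⌉ × 120120 = 8 × 120120 = 960960.

960960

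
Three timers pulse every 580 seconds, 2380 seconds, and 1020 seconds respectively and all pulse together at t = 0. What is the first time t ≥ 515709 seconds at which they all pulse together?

Joint pulses occur at multiples of LCM(580, 2380, 1020).
580 = 2^2 × 5 × 29
2380 = 2^2 × 5 × 7 × 17
1020 = 2^2 × 3 × 5 × 17
LCM(580, 2380, 1020) = 2^2 × 3 × 5 × 7 × 17 × 29 = 207060.
Smallest multiple of 207060 that is ≥ 515709: ⌈515709/207060⌉ × 207060 = 3 × 207060 = 621180.

621180 seconds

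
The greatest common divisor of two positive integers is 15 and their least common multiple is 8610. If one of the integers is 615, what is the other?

210

For two integers, gcd × lcm = product, so the other is (15 × 8610) / 615 = 129150 / 615 = 210.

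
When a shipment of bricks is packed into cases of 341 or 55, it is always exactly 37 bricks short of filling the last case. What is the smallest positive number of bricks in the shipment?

Being 37 short of a full case of size k means N ≡ −37 (mod k), i.e. N + 37 is a multiple of each size.
341 = 11 × 31
55 = 5 × 11
LCM(341, 55) = 5 × 11 × 31 = 1705.
Smallest positive N is 1705 − 37 = 1668.

1668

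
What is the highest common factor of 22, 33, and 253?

22 = 2 × 11
33 = 3 × 11
253 = 11 × 23
gcd(22, 33, 253) = 11.

11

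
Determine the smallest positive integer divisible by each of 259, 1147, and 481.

104377

259 = 7 × 37
1147 = 31 × 37
481 = 13 × 37
LCM(259, 1147, 481) = 7 × 13 × 31 × 37 = 104377.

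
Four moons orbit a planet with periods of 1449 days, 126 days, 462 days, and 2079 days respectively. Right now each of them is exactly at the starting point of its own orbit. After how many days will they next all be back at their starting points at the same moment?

95634 days

The first simultaneous occurrence is after LCM of the individual periods.
1449 = 3^2 × 7 × 23
126 = 2 × 3^2 × 7
462 = 2 × 3 × 7 × 11
2079 = 3^3 × 7 × 11
LCM(1449, 126, 462, 2079) = 2 × 3^3 × 7 × 11 × 23 = 95634.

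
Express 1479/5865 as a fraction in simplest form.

1479 = 3 × 17 × 29
5865 = 3 × 5 × 17 × 23
gcd(1479, 5865) = 3 × 17 = 51.
Divide numerator and denominator by 51: 1479/5865 = 29/115.

29/115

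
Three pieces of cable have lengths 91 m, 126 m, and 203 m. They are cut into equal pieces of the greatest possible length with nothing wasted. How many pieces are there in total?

60

Piece length = gcd(91, 126, 203).
91 = 7 × 13
126 = 2 × 3^2 × 7
203 = 7 × 29
gcd(91, 126, 203) = 7.
Total pieces = 91/7 + 126/7 + 203/7 = 13 + 18 + 29 = 60.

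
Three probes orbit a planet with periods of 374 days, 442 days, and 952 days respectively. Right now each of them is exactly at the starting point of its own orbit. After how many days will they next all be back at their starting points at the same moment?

136136 days

The first simultaneous occurrence is after LCM of the individual periods.
374 = 2 × 11 × 17
442 = 2 × 13 × 17
952 = 2^3 × 7 × 17
LCM(374, 442, 952) = 2^3 × 7 × 11 × 13 × 17 = 136136.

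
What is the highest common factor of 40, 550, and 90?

10

40 = 2^3 × 5
550 = 2 × 5^2 × 11
90 = 2 × 3^2 × 5
gcd(40, 550, 90) = 2 × 5 = 10.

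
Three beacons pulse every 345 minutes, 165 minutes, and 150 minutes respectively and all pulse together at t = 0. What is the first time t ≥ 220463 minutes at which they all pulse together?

227700 minutes

Joint pulses occur at multiples of LCM(345, 165, 150).
345 = 3 × 5 × 23
165 = 3 × 5 × 11
150 = 2 × 3 × 5^2
LCM(345, 165, 150) = 2 × 3 × 5^2 × 11 × 23 = 37950.
Smallest multiple of 37950 that is ≥ 220463: ⌈220463/37950⌉ × 37950 = 6 × 37950 = 227700.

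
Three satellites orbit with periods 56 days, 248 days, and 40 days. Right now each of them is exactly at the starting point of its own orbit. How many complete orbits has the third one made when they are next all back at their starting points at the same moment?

The first common completion time is the LCM of the periods.
56 = 2^3 × 7
248 = 2^3 × 31
40 = 2^3 × 5
LCM(56, 248, 40) = 2^3 × 5 × 7 × 31 = 8680.
Orbits for period 40: 8680 / 40 = 217.

217 orbits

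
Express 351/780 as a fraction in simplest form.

351 = 3^3 × 13
780 = 2^2 × 3 × 5 × 13
gcd(351, 780) = 3 × 13 = 39.
Divide numerator and denominator by 39: 351/780 = 9/20.

9/20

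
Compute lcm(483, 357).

8211

483 = 3 × 7 × 23
357 = 3 × 7 × 17
LCM(483, 357) = 3 × 7 × 17 × 23 = 8211.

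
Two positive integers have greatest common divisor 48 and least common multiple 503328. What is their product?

24159744

For any two positive integers, gcd × lcm = product = 48 × 503328 = 24159744.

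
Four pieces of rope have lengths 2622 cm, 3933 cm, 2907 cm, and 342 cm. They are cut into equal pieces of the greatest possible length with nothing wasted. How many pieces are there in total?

172

Piece length = gcd(2622, 3933, 2907, 342).
2622 = 2 × 3 × 19 × 23
3933 = 3^2 × 19 × 23
2907 = 3^2 × 17 × 19
342 = 2 × 3^2 × 19
gcd(2622, 3933, 2907, 342) = 3 × 19 = 57.
Total pieces = 2622/57 + 3933/57 + 2907/57 + 342/57 = 46 + 69 + 51 + 6 = 172.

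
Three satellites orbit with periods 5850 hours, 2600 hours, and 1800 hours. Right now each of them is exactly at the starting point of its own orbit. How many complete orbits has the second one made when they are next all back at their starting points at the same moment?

9 orbits

The first common completion time is the LCM of the periods.
5850 = 2 × 3^2 × 5^2 × 13
2600 = 2^3 × 5^2 × 13
1800 = 2^3 × 3^2 × 5^2
LCM(5850, 2600, 1800) = 2^3 × 3^2 × 5^2 × 13 = 23400.
Orbits for period 2600: 23400 / 2600 = 9.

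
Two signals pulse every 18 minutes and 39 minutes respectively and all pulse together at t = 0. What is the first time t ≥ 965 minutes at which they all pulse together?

1170 minutes

Joint pulses occur at multiples of LCM(18, 39).
18 = 2 × 3^2
39 = 3 × 13
LCM(18, 39) = 2 × 3^2 × 13 = 234.
Smallest multiple of 234 that is ≥ 965: ⌈965/234⌉ × 234 = 5 × 234 = 1170.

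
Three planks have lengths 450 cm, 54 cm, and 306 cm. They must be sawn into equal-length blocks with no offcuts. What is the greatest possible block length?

The block length must divide every plank, so the greatest is gcd(450, 54, 306).
450 = 2 × 3^2 × 5^2
54 = 2 × 3^3
306 = 2 × 3^2 × 17
gcd(450, 54, 306) = 2 × 3^2 = 18.

18 cm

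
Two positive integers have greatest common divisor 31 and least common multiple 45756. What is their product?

1418436

For any two positive integers, gcd × lcm = product = 31 × 45756 = 1418436.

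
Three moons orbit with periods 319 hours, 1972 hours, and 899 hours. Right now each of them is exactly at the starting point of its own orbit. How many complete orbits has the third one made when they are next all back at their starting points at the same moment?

They are all back at their starting positions together after one LCM of the periods.
319 = 11 × 29
1972 = 2^2 × 17 × 29
899 = 29 × 31
LCM(319, 1972, 899) = 2^2 × 11 × 17 × 29 × 31 = 672452.
Orbits for period 899: 672452 / 899 = 748.

748 orbits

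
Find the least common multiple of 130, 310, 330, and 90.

398970

130 = 2 × 5 × 13
310 = 2 × 5 × 31
330 = 2 × 3 × 5 × 11
90 = 2 × 3^2 × 5
LCM(130, 310, 330, 90) = 2 × 3^2 × 5 × 11 × 13 × 31 = 398970.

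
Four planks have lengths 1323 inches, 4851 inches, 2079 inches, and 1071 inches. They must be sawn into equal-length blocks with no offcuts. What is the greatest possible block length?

63 inches

This is the greatest common divisor of 1323, 4851, 2079, and 1071.
1323 = 3^3 × 7^2
4851 = 3^2 × 7^2 × 11
2079 = 3^3 × 7 × 11
1071 = 3^2 × 7 × 17
gcd(1323, 4851, 2079, 1071) = 3^2 × 7 = 63.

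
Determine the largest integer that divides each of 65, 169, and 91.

13

65 = 5 × 13
169 = 13^2
91 = 7 × 13
gcd(65, 169, 91) = 13.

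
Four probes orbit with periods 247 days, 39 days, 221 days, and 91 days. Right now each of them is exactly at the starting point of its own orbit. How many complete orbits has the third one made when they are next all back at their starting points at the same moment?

All finish a whole number of cycles simultaneously at t = LCM of the periods.
247 = 13 × 19
39 = 3 × 13
221 = 13 × 17
91 = 7 × 13
LCM(247, 39, 221, 91) = 3 × 7 × 13 × 17 × 19 = 88179.
Orbits for period 221: 88179 / 221 = 399.

399 orbits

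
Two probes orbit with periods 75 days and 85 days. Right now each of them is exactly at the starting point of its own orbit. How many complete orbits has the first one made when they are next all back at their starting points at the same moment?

17 orbits

The first common completion time is the LCM of the periods.
75 = 3 × 5^2
85 = 5 × 17
LCM(75, 85) = 3 × 5^2 × 17 = 1275.
Orbits for period 75: 1275 / 75 = 17.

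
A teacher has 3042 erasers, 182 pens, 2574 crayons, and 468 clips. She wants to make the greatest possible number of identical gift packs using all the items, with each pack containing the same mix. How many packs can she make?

The pack count must divide each quantity, so the greatest is gcd(3042, 182, 2574, 468).
3042 = 2 × 3^2 × 13^2
182 = 2 × 7 × 13
2574 = 2 × 3^2 × 11 × 13
468 = 2^2 × 3^2 × 13
gcd(3042, 182, 2574, 468) = 2 × 13 = 26.

26 packs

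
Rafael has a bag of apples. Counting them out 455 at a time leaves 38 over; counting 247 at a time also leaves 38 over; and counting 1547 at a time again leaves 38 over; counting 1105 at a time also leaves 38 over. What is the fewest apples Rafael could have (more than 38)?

147003

N − 38 must be a common multiple of 455, 247, 1547, and 1105.
455 = 5 × 7 × 13
247 = 13 × 19
1547 = 7 × 13 × 17
1105 = 5 × 13 × 17
LCM(455, 247, 1547, 1105) = 5 × 7 × 13 × 17 × 19 = 146965.
Smallest N > 38 is LCM + 38 = 146965 + 38 = 147003.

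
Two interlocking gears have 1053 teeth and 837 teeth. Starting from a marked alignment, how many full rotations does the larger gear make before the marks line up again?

31 rotations

They are all back at their starting positions together after one LCM of the periods.
1053 = 3^4 × 13
837 = 3^3 × 31
LCM(1053, 837) = 3^4 × 13 × 31 = 32643.
Rotations for period 1053: 32643 / 1053 = 31.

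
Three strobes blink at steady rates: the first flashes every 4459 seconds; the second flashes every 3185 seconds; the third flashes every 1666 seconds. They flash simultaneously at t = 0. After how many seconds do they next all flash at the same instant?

758030 seconds

We need the least common multiple of the intervals.
4459 = 7^3 × 13
3185 = 5 × 7^2 × 13
1666 = 2 × 7^2 × 17
LCM(4459, 3185, 1666) = 2 × 5 × 7^3 × 13 × 17 = 758030.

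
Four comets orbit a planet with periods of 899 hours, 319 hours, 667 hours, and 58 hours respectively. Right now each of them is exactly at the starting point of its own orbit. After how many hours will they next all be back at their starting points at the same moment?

They coincide at every common multiple of the periods; the first is the LCM.
899 = 29 × 31
319 = 11 × 29
667 = 23 × 29
58 = 2 × 29
LCM(899, 319, 667, 58) = 2 × 11 × 23 × 29 × 31 = 454894.

454894 hours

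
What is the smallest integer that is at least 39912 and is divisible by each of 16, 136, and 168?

The integer must be a common multiple of 16, 136, and 168, so a multiple of their LCM.
16 = 2^4
136 = 2^3 × 17
168 = 2^3 × 3 × 7
LCM(16, 136, 168) = 2^4 × 3 × 7 × 17 = 5712.
Smallest multiple of 5712 that is ≥ 39912: ⌈39912/5712⌉ × 5712 = 7 × 5712 = 39984.

39984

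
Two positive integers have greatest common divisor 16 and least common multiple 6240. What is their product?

99840

For any two positive integers, gcd × lcm = product = 16 × 6240 = 99840.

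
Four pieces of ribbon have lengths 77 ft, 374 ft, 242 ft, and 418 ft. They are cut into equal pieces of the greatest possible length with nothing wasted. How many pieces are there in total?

Piece length = gcd(77, 374, 242, 418).
77 = 7 × 11
374 = 2 × 11 × 17
242 = 2 × 11^2
418 = 2 × 11 × 19
gcd(77, 374, 242, 418) = 11.
Total pieces = 77/11 + 374/11 + 242/11 + 418/11 = 7 + 34 + 22 + 38 = 101.

101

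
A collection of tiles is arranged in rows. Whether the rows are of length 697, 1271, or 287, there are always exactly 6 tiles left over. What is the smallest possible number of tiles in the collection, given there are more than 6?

151255

N − 6 must be a common multiple of 697, 1271, and 287.
697 = 17 × 41
1271 = 31 × 41
287 = 7 × 41
LCM(697, 1271, 287) = 7 × 17 × 31 × 41 = 151249.
Smallest N > 6 is LCM + 6 = 151249 + 6 = 151255.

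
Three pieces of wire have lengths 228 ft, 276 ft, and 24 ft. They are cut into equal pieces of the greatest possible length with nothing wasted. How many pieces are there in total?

44

Piece length = gcd(228, 276, 24).
228 = 2^2 × 3 × 19
276 = 2^2 × 3 × 23
24 = 2^3 × 3
gcd(228, 276, 24) = 2^2 × 3 = 12.
Total pieces = 228/12 + 276/12 + 24/12 = 19 + 23 + 2 = 44.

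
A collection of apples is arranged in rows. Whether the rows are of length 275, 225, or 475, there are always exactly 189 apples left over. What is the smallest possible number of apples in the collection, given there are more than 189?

N − 189 must be a common multiple of 275, 225, and 475.
275 = 5^2 × 11
225 = 3^2 × 5^2
475 = 5^2 × 19
LCM(275, 225, 475) = 3^2 × 5^2 × 11 × 19 = 47025.
Smallest N > 189 is LCM + 189 = 47025 + 189 = 47214.

47214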